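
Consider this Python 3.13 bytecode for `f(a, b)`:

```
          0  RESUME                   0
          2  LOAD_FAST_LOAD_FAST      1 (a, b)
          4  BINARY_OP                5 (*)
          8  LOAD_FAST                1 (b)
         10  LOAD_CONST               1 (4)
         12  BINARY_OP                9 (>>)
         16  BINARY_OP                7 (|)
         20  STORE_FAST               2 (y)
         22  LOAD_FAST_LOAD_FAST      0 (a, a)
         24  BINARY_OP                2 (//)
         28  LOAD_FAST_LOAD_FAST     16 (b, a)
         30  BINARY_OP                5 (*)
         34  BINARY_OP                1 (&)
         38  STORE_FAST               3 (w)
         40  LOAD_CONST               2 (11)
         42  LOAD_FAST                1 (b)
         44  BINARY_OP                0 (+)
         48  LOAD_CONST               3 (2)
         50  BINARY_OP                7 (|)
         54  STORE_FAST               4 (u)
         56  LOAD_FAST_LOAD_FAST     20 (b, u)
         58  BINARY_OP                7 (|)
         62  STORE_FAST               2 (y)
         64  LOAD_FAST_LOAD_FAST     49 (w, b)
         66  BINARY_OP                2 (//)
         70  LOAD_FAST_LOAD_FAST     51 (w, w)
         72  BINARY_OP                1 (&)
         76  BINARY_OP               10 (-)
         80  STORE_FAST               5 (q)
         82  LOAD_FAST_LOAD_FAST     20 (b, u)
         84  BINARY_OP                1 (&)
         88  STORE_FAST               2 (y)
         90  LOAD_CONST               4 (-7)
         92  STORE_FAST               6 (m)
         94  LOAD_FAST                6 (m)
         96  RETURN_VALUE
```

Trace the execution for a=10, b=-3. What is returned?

LOAD_FAST_LOAD_FAST a,b → push 10,-3. Stack: [10, -3]
BINARY_OP * → 10 * -3 = -30. Stack: [-30]
LOAD_FAST b → push -3. Stack: [-30, -3]
LOAD_CONST → push 4. Stack: [-30, -3, 4]
BINARY_OP >> → -3 >> 4 = -1. Stack: [-30, -1]
BINARY_OP | → -30 | -1 = -1. Stack: [-1]
STORE_FAST y → y=-1. Stack: []
LOAD_FAST_LOAD_FAST a,a → push 10,10. Stack: [10, 10]
BINARY_OP // → 10 // 10 = 1. Stack: [1]
LOAD_FAST_LOAD_FAST b,a → push -3,10. Stack: [1, -3, 10]
BINARY_OP * → -3 * 10 = -30. Stack: [1, -30]
BINARY_OP & → 1 & -30 = 0. Stack: [0]
STORE_FAST w → w=0. Stack: []
LOAD_CONST → push 11. Stack: [11]
LOAD_FAST b → push -3. Stack: [11, -3]
BINARY_OP + → 11 + -3 = 8. Stack: [8]
LOAD_CONST → push 2. Stack: [8, 2]
BINARY_OP | → 8 | 2 = 10. Stack: [10]
STORE_FAST u → u=10. Stack: []
LOAD_FAST_LOAD_FAST b,u → push -3,10. Stack: [-3, 10]
BINARY_OP | → -3 | 10 = -1. Stack: [-1]
STORE_FAST y → y=-1. Stack: []
LOAD_FAST_LOAD_FAST w,b → push 0,-3. Stack: [0, -3]
BINARY_OP // → 0 // -3 = 0. Stack: [0]
LOAD_FAST_LOAD_FAST w,w → push 0,0. Stack: [0, 0, 0]
BINARY_OP & → 0 & 0 = 0. Stack: [0, 0]
BINARY_OP - → 0 - 0 = 0. Stack: [0]
STORE_FAST q → q=0. Stack: []
LOAD_FAST_LOAD_FAST b,u → push -3,10. Stack: [-3, 10]
BINARY_OP & → -3 & 10 = 8. Stack: [8]
STORE_FAST y → y=8. Stack: []
LOAD_CONST → push -7. Stack: [-7]
STORE_FAST m → m=-7. Stack: []
LOAD_FAST m → push -7. Stack: [-7]
RETURN_VALUE → return -7.

-7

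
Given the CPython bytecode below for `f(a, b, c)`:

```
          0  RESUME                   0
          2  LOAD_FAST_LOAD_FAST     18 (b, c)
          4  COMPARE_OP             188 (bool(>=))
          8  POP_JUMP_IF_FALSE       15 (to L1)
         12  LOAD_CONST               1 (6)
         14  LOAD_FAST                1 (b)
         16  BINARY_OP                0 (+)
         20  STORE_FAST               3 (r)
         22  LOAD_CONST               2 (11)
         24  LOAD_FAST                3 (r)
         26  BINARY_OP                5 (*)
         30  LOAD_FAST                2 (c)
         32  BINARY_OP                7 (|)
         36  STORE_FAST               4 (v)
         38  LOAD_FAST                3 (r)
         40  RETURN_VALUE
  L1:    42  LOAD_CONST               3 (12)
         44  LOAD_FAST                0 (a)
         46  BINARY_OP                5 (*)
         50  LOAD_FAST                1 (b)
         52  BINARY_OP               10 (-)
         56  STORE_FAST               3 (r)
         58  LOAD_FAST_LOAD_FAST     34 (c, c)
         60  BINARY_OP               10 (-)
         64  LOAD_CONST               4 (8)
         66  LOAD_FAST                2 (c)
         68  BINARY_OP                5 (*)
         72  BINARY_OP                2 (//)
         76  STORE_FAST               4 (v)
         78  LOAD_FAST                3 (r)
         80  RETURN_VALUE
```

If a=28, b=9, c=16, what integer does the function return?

LOAD_FAST_LOAD_FAST b,c → push 9,16. Stack: [9, 16]
COMPARE_OP bool(>=) → 9 vs 16 = False. Stack: [False]
POP_JUMP_IF_FALSE → pop False; jump. Stack: []
LOAD_CONST → push 12. Stack: [12]
LOAD_FAST a → push 28. Stack: [12, 28]
BINARY_OP * → 12 * 28 = 336. Stack: [336]
LOAD_FAST b → push 9. Stack: [336, 9]
BINARY_OP - → 336 - 9 = 327. Stack: [327]
STORE_FAST r → r=327. Stack: []
LOAD_FAST_LOAD_FAST c,c → push 16,16. Stack: [16, 16]
BINARY_OP - → 16 - 16 = 0. Stack: [0]
LOAD_CONST → push 8. Stack: [0, 8]
LOAD_FAST c → push 16. Stack: [0, 8, 16]
BINARY_OP * → 8 * 16 = 128. Stack: [0, 128]
BINARY_OP // → 0 // 128 = 0. Stack: [0]
STORE_FAST v → v=0. Stack: []
LOAD_FAST r → push 327. Stack: [327]
RETURN_VALUE → return 327.

327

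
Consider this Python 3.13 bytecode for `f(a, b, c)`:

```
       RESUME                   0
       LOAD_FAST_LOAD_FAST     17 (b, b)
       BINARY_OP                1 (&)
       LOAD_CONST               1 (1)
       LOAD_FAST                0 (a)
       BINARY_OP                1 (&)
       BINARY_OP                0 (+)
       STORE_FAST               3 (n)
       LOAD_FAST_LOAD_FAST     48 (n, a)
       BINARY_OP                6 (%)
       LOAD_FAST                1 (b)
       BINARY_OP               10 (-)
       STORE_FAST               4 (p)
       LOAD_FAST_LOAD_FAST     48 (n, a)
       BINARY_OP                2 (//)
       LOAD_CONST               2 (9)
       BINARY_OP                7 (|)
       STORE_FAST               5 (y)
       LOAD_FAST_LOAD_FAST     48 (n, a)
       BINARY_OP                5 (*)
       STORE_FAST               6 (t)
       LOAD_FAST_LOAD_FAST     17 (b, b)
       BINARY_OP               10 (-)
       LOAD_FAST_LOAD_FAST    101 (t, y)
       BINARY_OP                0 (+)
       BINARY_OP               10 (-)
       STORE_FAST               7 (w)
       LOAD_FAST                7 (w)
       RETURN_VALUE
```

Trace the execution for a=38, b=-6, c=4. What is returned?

229

LOAD_FAST_LOAD_FAST b,b → push -6,-6. Stack: [-6, -6]
BINARY_OP & → -6 & -6 = -6. Stack: [-6]
LOAD_CONST → push 1. Stack: [-6, 1]
LOAD_FAST a → push 38. Stack: [-6, 1, 38]
BINARY_OP & → 1 & 38 = 0. Stack: [-6, 0]
BINARY_OP + → -6 + 0 = -6. Stack: [-6]
STORE_FAST n → n=-6. Stack: []
LOAD_FAST_LOAD_FAST n,a → push -6,38. Stack: [-6, 38]
BINARY_OP % → -6 % 38 = 32. Stack: [32]
LOAD_FAST b → push -6. Stack: [32, -6]
BINARY_OP - → 32 - -6 = 38. Stack: [38]
STORE_FAST p → p=38. Stack: []
LOAD_FAST_LOAD_FAST n,a → push -6,38. Stack: [-6, 38]
BINARY_OP // → -6 // 38 = -1. Stack: [-1]
LOAD_CONST → push 9. Stack: [-1, 9]
BINARY_OP | → -1 | 9 = -1. Stack: [-1]
STORE_FAST y → y=-1. Stack: []
LOAD_FAST_LOAD_FAST n,a → push -6,38. Stack: [-6, 38]
BINARY_OP * → -6 * 38 = -228. Stack: [-228]
STORE_FAST t → t=-228. Stack: []
LOAD_FAST_LOAD_FAST b,b → push -6,-6. Stack: [-6, -6]
BINARY_OP - → -6 - -6 = 0. Stack: [0]
LOAD_FAST_LOAD_FAST t,y → push -228,-1. Stack: [0, -228, -1]
BINARY_OP + → -228 + -1 = -229. Stack: [0, -229]
BINARY_OP - → 0 - -229 = 229. Stack: [229]
STORE_FAST w → w=229. Stack: []
LOAD_FAST w → push 229. Stack: [229]
RETURN_VALUE → return 229.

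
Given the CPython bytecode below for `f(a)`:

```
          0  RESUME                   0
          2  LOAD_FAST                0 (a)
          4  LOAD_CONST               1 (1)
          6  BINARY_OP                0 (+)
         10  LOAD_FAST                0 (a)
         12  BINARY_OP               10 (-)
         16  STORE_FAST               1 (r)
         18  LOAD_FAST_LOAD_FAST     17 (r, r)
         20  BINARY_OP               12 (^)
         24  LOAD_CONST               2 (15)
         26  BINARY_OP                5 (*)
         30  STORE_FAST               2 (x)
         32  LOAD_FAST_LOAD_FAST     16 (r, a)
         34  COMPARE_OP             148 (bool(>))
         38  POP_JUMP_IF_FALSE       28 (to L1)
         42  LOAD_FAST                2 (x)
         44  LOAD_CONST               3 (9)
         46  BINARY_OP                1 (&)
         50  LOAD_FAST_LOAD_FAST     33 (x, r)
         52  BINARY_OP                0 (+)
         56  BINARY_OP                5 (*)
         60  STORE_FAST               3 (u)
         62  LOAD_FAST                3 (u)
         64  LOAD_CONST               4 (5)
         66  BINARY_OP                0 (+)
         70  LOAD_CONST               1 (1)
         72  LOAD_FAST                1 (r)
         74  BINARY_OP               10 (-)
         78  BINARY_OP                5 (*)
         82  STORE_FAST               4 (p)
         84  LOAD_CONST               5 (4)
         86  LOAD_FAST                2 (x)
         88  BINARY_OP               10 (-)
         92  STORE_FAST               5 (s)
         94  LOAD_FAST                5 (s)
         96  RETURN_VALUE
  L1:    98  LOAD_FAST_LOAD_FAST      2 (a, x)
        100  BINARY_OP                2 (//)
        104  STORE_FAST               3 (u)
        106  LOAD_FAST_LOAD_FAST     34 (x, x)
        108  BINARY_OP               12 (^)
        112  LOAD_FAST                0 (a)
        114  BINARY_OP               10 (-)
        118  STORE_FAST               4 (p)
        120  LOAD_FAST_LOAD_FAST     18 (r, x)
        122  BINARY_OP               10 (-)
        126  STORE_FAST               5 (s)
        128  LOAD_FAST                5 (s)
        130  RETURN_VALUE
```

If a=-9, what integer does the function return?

4

LOAD_FAST a → push -9. Stack: [-9]
LOAD_CONST → push 1. Stack: [-9, 1]
BINARY_OP + → -9 + 1 = -8. Stack: [-8]
LOAD_FAST a → push -9. Stack: [-8, -9]
BINARY_OP - → -8 - -9 = 1. Stack: [1]
STORE_FAST r → r=1. Stack: []
LOAD_FAST_LOAD_FAST r,r → push 1,1. Stack: [1, 1]
BINARY_OP ^ → 1 ^ 1 = 0. Stack: [0]
LOAD_CONST → push 15. Stack: [0, 15]
BINARY_OP * → 0 * 15 = 0. Stack: [0]
STORE_FAST x → x=0. Stack: []
LOAD_FAST_LOAD_FAST r,a → push 1,-9. Stack: [1, -9]
COMPARE_OP bool(>) → 1 vs -9 = True. Stack: [True]
POP_JUMP_IF_FALSE → pop True; no jump. Stack: []
LOAD_FAST x → push 0. Stack: [0]
LOAD_CONST → push 9. Stack: [0, 9]
BINARY_OP & → 0 & 9 = 0. Stack: [0]
LOAD_FAST_LOAD_FAST x,r → push 0,1. Stack: [0, 0, 1]
BINARY_OP + → 0 + 1 = 1. Stack: [0, 1]
BINARY_OP * → 0 * 1 = 0. Stack: [0]
STORE_FAST u → u=0. Stack: []
LOAD_FAST u → push 0. Stack: [0]
LOAD_CONST → push 5. Stack: [0, 5]
BINARY_OP + → 0 + 5 = 5. Stack: [5]
LOAD_CONST → push 1. Stack: [5, 1]
LOAD_FAST r → push 1. Stack: [5, 1, 1]
BINARY_OP - → 1 - 1 = 0. Stack: [5, 0]
BINARY_OP * → 5 * 0 = 0. Stack: [0]
STORE_FAST p → p=0. Stack: []
LOAD_CONST → push 4. Stack: [4]
LOAD_FAST x → push 0. Stack: [4, 0]
BINARY_OP - → 4 - 0 = 4. Stack: [4]
STORE_FAST s → s=4. Stack: []
LOAD_FAST s → push 4. Stack: [4]
RETURN_VALUE → return 4.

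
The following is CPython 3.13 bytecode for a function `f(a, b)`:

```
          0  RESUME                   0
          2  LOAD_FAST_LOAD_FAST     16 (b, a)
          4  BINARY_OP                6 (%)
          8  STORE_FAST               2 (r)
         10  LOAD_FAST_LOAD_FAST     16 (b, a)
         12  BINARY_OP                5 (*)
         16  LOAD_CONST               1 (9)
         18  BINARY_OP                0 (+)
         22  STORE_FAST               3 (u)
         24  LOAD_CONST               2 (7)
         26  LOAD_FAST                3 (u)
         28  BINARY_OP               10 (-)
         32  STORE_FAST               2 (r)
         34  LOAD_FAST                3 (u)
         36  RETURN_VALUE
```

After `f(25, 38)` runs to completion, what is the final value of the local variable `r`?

LOAD_FAST_LOAD_FAST b,a → push 38,25. Stack: [38, 25]
BINARY_OP % → 38 % 25 = 13. Stack: [13]
STORE_FAST r → r=13. Stack: []
LOAD_FAST_LOAD_FAST b,a → push 38,25. Stack: [38, 25]
BINARY_OP * → 38 * 25 = 950. Stack: [950]
LOAD_CONST → push 9. Stack: [950, 9]
BINARY_OP + → 950 + 9 = 959. Stack: [959]
STORE_FAST u → u=959. Stack: []
LOAD_CONST → push 7. Stack: [7]
LOAD_FAST u → push 959. Stack: [7, 959]
BINARY_OP - → 7 - 959 = -952. Stack: [-952]
STORE_FAST r → r=-952. Stack: []
LOAD_FAST u → push 959. Stack: [959]
RETURN_VALUE → return 959.

-952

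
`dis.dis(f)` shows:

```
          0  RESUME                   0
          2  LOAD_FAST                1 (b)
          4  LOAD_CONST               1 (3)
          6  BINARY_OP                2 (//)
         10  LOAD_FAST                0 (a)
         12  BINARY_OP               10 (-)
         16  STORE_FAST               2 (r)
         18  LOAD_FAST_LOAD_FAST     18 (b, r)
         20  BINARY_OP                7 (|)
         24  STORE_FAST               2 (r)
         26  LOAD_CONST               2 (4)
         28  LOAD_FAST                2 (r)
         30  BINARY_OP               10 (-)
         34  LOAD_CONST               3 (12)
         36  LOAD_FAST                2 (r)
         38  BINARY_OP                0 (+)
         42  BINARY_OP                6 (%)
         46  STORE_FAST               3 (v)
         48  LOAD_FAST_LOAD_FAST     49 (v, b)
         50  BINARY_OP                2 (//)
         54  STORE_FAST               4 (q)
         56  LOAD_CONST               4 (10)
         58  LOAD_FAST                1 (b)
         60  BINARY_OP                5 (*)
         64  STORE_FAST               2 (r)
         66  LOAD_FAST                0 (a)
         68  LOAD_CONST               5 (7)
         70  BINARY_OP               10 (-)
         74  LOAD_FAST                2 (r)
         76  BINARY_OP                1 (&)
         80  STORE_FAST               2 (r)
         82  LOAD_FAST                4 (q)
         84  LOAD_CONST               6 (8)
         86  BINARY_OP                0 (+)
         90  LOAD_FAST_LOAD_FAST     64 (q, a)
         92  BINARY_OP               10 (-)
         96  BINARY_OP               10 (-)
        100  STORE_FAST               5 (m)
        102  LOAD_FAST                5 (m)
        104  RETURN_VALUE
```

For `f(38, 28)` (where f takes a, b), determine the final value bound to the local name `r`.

24

LOAD_FAST b → push 28. Stack: [28]
LOAD_CONST → push 3. Stack: [28, 3]
BINARY_OP // → 28 // 3 = 9. Stack: [9]
LOAD_FAST a → push 38. Stack: [9, 38]
BINARY_OP - → 9 - 38 = -29. Stack: [-29]
STORE_FAST r → r=-29. Stack: []
LOAD_FAST_LOAD_FAST b,r → push 28,-29. Stack: [28, -29]
BINARY_OP | → 28 | -29 = -1. Stack: [-1]
STORE_FAST r → r=-1. Stack: []
LOAD_CONST → push 4. Stack: [4]
LOAD_FAST r → push -1. Stack: [4, -1]
BINARY_OP - → 4 - -1 = 5. Stack: [5]
LOAD_CONST → push 12. Stack: [5, 12]
LOAD_FAST r → push -1. Stack: [5, 12, -1]
BINARY_OP + → 12 + -1 = 11. Stack: [5, 11]
BINARY_OP % → 5 % 11 = 5. Stack: [5]
STORE_FAST v → v=5. Stack: []
LOAD_FAST_LOAD_FAST v,b → push 5,28. Stack: [5, 28]
BINARY_OP // → 5 // 28 = 0. Stack: [0]
STORE_FAST q → q=0. Stack: []
LOAD_CONST → push 10. Stack: [10]
LOAD_FAST b → push 28. Stack: [10, 28]
BINARY_OP * → 10 * 28 = 280. Stack: [280]
STORE_FAST r → r=280. Stack: []
LOAD_FAST a → push 38. Stack: [38]
LOAD_CONST → push 7. Stack: [38, 7]
BINARY_OP - → 38 - 7 = 31. Stack: [31]
LOAD_FAST r → push 280. Stack: [31, 280]
BINARY_OP & → 31 & 280 = 24. Stack: [24]
STORE_FAST r → r=24. Stack: []
LOAD_FAST q → push 0. Stack: [0]
LOAD_CONST → push 8. Stack: [0, 8]
BINARY_OP + → 0 + 8 = 8. Stack: [8]
LOAD_FAST_LOAD_FAST q,a → push 0,38. Stack: [8, 0, 38]
BINARY_OP - → 0 - 38 = -38. Stack: [8, -38]
BINARY_OP - → 8 - -38 = 46. Stack: [46]
STORE_FAST m → m=46. Stack: []
LOAD_FAST m → push 46. Stack: [46]
RETURN_VALUE → return 46.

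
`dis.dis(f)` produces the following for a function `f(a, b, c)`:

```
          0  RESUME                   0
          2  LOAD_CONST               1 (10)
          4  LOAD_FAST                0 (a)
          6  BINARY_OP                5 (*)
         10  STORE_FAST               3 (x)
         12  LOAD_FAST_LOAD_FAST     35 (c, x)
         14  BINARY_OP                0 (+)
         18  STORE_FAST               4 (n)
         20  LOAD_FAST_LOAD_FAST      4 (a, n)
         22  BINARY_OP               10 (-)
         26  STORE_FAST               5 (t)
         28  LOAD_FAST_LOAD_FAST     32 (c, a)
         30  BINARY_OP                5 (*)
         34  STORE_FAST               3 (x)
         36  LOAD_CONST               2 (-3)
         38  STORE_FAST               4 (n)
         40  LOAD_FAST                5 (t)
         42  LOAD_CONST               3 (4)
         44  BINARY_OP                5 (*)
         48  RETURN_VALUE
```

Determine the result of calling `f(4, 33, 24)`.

LOAD_CONST → push 10. Stack: [10]
LOAD_FAST a → push 4. Stack: [10, 4]
BINARY_OP * → 10 * 4 = 40. Stack: [40]
STORE_FAST x → x=40. Stack: []
LOAD_FAST_LOAD_FAST c,x → push 24,40. Stack: [24, 40]
BINARY_OP + → 24 + 40 = 64. Stack: [64]
STORE_FAST n → n=64. Stack: []
LOAD_FAST_LOAD_FAST a,n → push 4,64. Stack: [4, 64]
BINARY_OP - → 4 - 64 = -60. Stack: [-60]
STORE_FAST t → t=-60. Stack: []
LOAD_FAST_LOAD_FAST c,a → push 24,4. Stack: [24, 4]
BINARY_OP * → 24 * 4 = 96. Stack: [96]
STORE_FAST x → x=96. Stack: []
LOAD_CONST → push -3. Stack: [-3]
STORE_FAST n → n=-3. Stack: []
LOAD_FAST t → push -60. Stack: [-60]
LOAD_CONST → push 4. Stack: [-60, 4]
BINARY_OP * → -60 * 4 = -240. Stack: [-240]
RETURN_VALUE → return -240.

-240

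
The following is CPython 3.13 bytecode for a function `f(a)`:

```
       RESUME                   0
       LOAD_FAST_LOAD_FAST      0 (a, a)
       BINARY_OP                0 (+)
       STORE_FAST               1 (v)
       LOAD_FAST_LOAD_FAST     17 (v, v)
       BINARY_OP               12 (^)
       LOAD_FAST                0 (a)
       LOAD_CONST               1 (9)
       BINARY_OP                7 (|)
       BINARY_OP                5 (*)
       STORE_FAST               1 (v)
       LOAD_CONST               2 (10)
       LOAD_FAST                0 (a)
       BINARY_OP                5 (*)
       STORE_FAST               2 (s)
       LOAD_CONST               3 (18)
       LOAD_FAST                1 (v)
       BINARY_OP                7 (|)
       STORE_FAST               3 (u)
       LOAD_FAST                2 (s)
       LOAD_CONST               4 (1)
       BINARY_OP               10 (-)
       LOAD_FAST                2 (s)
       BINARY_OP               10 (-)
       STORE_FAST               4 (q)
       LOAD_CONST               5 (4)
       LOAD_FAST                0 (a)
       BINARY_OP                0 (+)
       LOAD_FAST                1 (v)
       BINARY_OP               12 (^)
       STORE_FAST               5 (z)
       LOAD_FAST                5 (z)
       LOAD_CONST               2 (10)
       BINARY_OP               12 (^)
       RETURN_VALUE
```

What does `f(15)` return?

25

LOAD_FAST_LOAD_FAST a,a → push 15,15. Stack: [15, 15]
BINARY_OP + → 15 + 15 = 30. Stack: [30]
STORE_FAST v → v=30. Stack: []
LOAD_FAST_LOAD_FAST v,v → push 30,30. Stack: [30, 30]
BINARY_OP ^ → 30 ^ 30 = 0. Stack: [0]
LOAD_FAST a → push 15. Stack: [0, 15]
LOAD_CONST → push 9. Stack: [0, 15, 9]
BINARY_OP | → 15 | 9 = 15. Stack: [0, 15]
BINARY_OP * → 0 * 15 = 0. Stack: [0]
STORE_FAST v → v=0. Stack: []
LOAD_CONST → push 10. Stack: [10]
LOAD_FAST a → push 15. Stack: [10, 15]
BINARY_OP * → 10 * 15 = 150. Stack: [150]
STORE_FAST s → s=150. Stack: []
LOAD_CONST → push 18. Stack: [18]
LOAD_FAST v → push 0. Stack: [18, 0]
BINARY_OP | → 18 | 0 = 18. Stack: [18]
STORE_FAST u → u=18. Stack: []
LOAD_FAST s → push 150. Stack: [150]
LOAD_CONST → push 1. Stack: [150, 1]
BINARY_OP - → 150 - 1 = 149. Stack: [149]
LOAD_FAST s → push 150. Stack: [149, 150]
BINARY_OP - → 149 - 150 = -1. Stack: [-1]
STORE_FAST q → q=-1. Stack: []
LOAD_CONST → push 4. Stack: [4]
LOAD_FAST a → push 15. Stack: [4, 15]
BINARY_OP + → 4 + 15 = 19. Stack: [19]
LOAD_FAST v → push 0. Stack: [19, 0]
BINARY_OP ^ → 19 ^ 0 = 19. Stack: [19]
STORE_FAST z → z=19. Stack: []
LOAD_FAST z → push 19. Stack: [19]
LOAD_CONST → push 10. Stack: [19, 10]
BINARY_OP ^ → 19 ^ 10 = 25. Stack: [25]
RETURN_VALUE → return 25.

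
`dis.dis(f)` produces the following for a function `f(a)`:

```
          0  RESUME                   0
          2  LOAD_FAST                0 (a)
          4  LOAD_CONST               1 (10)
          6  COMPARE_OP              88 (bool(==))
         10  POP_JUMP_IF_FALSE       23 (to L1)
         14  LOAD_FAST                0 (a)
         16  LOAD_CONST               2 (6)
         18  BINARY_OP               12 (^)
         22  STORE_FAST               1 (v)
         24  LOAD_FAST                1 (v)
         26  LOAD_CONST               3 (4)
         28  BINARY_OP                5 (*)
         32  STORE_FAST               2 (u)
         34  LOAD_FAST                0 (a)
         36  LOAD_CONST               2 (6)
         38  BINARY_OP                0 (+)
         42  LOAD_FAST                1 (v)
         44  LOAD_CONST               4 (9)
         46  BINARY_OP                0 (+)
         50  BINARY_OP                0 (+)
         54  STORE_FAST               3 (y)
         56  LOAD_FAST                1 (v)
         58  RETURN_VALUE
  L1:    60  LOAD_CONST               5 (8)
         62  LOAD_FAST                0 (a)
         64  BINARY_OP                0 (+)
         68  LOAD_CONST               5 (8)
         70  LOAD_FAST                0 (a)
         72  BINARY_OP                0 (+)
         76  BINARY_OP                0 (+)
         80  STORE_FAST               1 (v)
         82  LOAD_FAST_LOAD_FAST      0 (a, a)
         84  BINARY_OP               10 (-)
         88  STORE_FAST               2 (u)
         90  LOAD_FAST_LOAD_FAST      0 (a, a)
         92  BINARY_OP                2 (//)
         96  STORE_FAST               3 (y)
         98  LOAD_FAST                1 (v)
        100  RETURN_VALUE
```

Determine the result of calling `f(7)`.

30

LOAD_FAST a → push 7. Stack: [7]
LOAD_CONST → push 10. Stack: [7, 10]
COMPARE_OP bool(==) → 7 vs 10 = False. Stack: [False]
POP_JUMP_IF_FALSE → pop False; jump. Stack: []
LOAD_CONST → push 8. Stack: [8]
LOAD_FAST a → push 7. Stack: [8, 7]
BINARY_OP + → 8 + 7 = 15. Stack: [15]
LOAD_CONST → push 8. Stack: [15, 8]
LOAD_FAST a → push 7. Stack: [15, 8, 7]
BINARY_OP + → 8 + 7 = 15. Stack: [15, 15]
BINARY_OP + → 15 + 15 = 30. Stack: [30]
STORE_FAST v → v=30. Stack: []
LOAD_FAST_LOAD_FAST a,a → push 7,7. Stack: [7, 7]
BINARY_OP - → 7 - 7 = 0. Stack: [0]
STORE_FAST u → u=0. Stack: []
LOAD_FAST_LOAD_FAST a,a → push 7,7. Stack: [7, 7]
BINARY_OP // → 7 // 7 = 1. Stack: [1]
STORE_FAST y → y=1. Stack: []
LOAD_FAST v → push 30. Stack: [30]
RETURN_VALUE → return 30.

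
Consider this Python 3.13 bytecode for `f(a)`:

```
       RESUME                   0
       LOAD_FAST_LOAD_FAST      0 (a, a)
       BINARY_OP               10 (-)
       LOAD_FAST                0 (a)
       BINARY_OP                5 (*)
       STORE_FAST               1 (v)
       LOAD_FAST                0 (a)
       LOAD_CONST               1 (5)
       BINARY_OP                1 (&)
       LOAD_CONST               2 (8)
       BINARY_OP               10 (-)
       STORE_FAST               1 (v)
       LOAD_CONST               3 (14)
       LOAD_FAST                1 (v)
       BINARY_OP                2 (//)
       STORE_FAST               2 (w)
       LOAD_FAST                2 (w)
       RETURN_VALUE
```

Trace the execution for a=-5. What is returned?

-2

LOAD_FAST_LOAD_FAST a,a → push -5,-5. Stack: [-5, -5]
BINARY_OP - → -5 - -5 = 0. Stack: [0]
LOAD_FAST a → push -5. Stack: [0, -5]
BINARY_OP * → 0 * -5 = 0. Stack: [0]
STORE_FAST v → v=0. Stack: []
LOAD_FAST a → push -5. Stack: [-5]
LOAD_CONST → push 5. Stack: [-5, 5]
BINARY_OP & → -5 & 5 = 1. Stack: [1]
LOAD_CONST → push 8. Stack: [1, 8]
BINARY_OP - → 1 - 8 = -7. Stack: [-7]
STORE_FAST v → v=-7. Stack: []
LOAD_CONST → push 14. Stack: [14]
LOAD_FAST v → push -7. Stack: [14, -7]
BINARY_OP // → 14 // -7 = -2. Stack: [-2]
STORE_FAST w → w=-2. Stack: []
LOAD_FAST w → push -2. Stack: [-2]
RETURN_VALUE → return -2.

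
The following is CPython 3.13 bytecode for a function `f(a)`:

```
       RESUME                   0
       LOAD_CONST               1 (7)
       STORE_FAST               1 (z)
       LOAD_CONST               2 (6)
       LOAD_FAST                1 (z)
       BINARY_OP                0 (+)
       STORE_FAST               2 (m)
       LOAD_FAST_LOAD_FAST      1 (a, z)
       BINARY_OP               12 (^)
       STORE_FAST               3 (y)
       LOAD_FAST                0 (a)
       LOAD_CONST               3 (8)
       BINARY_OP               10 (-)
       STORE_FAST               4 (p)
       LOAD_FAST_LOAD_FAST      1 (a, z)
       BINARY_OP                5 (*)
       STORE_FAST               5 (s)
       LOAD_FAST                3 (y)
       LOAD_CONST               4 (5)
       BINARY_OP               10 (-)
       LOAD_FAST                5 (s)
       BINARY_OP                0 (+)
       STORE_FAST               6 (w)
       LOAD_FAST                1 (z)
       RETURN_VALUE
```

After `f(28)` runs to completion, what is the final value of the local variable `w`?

LOAD_CONST → push 7. Stack: [7]
STORE_FAST z → z=7. Stack: []
LOAD_CONST → push 6. Stack: [6]
LOAD_FAST z → push 7. Stack: [6, 7]
BINARY_OP + → 6 + 7 = 13. Stack: [13]
STORE_FAST m → m=13. Stack: []
LOAD_FAST_LOAD_FAST a,z → push 28,7. Stack: [28, 7]
BINARY_OP ^ → 28 ^ 7 = 27. Stack: [27]
STORE_FAST y → y=27. Stack: []
LOAD_FAST a → push 28. Stack: [28]
LOAD_CONST → push 8. Stack: [28, 8]
BINARY_OP - → 28 - 8 = 20. Stack: [20]
STORE_FAST p → p=20. Stack: []
LOAD_FAST_LOAD_FAST a,z → push 28,7. Stack: [28, 7]
BINARY_OP * → 28 * 7 = 196. Stack: [196]
STORE_FAST s → s=196. Stack: []
LOAD_FAST y → push 27. Stack: [27]
LOAD_CONST → push 5. Stack: [27, 5]
BINARY_OP - → 27 - 5 = 22. Stack: [22]
LOAD_FAST s → push 196. Stack: [22, 196]
BINARY_OP + → 22 + 196 = 218. Stack: [218]
STORE_FAST w → w=218. Stack: []
LOAD_FAST z → push 7. Stack: [7]
RETURN_VALUE → return 7.

218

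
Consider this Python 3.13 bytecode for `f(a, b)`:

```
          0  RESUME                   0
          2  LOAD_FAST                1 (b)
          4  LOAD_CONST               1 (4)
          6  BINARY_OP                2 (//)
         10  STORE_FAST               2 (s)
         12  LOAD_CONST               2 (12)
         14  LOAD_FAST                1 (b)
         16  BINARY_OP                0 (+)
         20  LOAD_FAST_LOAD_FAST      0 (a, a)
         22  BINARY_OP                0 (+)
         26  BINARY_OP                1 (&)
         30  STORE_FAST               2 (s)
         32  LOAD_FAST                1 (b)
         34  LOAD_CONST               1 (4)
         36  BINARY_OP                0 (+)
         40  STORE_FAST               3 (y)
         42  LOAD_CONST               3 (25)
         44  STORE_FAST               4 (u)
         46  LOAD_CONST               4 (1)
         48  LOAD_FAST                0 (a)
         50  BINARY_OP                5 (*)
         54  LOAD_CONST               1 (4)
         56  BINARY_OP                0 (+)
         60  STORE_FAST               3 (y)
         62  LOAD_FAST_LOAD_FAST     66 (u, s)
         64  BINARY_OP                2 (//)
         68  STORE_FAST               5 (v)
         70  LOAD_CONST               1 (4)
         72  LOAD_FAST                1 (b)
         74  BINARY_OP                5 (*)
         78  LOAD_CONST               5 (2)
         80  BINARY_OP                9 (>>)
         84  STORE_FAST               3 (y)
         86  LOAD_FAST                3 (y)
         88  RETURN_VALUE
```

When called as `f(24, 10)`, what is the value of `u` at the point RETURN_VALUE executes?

25

LOAD_FAST b → push 10. Stack: [10]
LOAD_CONST → push 4. Stack: [10, 4]
BINARY_OP // → 10 // 4 = 2. Stack: [2]
STORE_FAST s → s=2. Stack: []
LOAD_CONST → push 12. Stack: [12]
LOAD_FAST b → push 10. Stack: [12, 10]
BINARY_OP + → 12 + 10 = 22. Stack: [22]
LOAD_FAST_LOAD_FAST a,a → push 24,24. Stack: [22, 24, 24]
BINARY_OP + → 24 + 24 = 48. Stack: [22, 48]
BINARY_OP & → 22 & 48 = 16. Stack: [16]
STORE_FAST s → s=16. Stack: []
LOAD_FAST b → push 10. Stack: [10]
LOAD_CONST → push 4. Stack: [10, 4]
BINARY_OP + → 10 + 4 = 14. Stack: [14]
STORE_FAST y → y=14. Stack: []
LOAD_CONST → push 25. Stack: [25]
STORE_FAST u → u=25. Stack: []
LOAD_CONST → push 1. Stack: [1]
LOAD_FAST a → push 24. Stack: [1, 24]
BINARY_OP * → 1 * 24 = 24. Stack: [24]
LOAD_CONST → push 4. Stack: [24, 4]
BINARY_OP + → 24 + 4 = 28. Stack: [28]
STORE_FAST y → y=28. Stack: []
LOAD_FAST_LOAD_FAST u,s → push 25,16. Stack: [25, 16]
BINARY_OP // → 25 // 16 = 1. Stack: [1]
STORE_FAST v → v=1. Stack: []
LOAD_CONST → push 4. Stack: [4]
LOAD_FAST b → push 10. Stack: [4, 10]
BINARY_OP * → 4 * 10 = 40. Stack: [40]
LOAD_CONST → push 2. Stack: [40, 2]
BINARY_OP >> → 40 >> 2 = 10. Stack: [10]
STORE_FAST y → y=10. Stack: []
LOAD_FAST y → push 10. Stack: [10]
RETURN_VALUE → return 10.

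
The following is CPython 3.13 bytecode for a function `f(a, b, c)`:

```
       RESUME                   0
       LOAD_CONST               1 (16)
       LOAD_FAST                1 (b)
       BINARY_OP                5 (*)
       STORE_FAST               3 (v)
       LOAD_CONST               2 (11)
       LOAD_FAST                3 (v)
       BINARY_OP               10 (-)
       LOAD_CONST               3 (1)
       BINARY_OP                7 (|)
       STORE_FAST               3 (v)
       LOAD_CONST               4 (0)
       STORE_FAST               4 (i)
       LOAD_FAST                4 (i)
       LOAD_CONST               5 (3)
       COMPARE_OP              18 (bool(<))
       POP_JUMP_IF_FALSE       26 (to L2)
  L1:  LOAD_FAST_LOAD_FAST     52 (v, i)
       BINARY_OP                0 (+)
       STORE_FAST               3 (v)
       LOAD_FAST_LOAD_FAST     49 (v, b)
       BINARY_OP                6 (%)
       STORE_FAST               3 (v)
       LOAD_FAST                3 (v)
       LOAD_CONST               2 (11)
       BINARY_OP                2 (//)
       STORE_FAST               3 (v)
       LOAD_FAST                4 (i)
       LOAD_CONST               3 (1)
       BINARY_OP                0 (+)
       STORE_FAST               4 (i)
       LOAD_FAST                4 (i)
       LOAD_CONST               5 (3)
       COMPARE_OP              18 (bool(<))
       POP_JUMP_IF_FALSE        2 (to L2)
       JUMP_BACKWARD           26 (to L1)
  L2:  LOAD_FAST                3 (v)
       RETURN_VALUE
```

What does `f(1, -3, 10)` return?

-1

LOAD_CONST → push 16
LOAD_FAST b → push -3
BINARY_OP * → 16 * -3 = -48
STORE_FAST v → v=-48
LOAD_CONST → push 11
LOAD_FAST v → push -48
BINARY_OP - → 11 - -48 = 59
LOAD_CONST → push 1
BINARY_OP | → 59 | 1 = 59
STORE_FAST v → v=59
LOAD_CONST → push 0
STORE_FAST i → i=0
LOAD_FAST i → push 0
LOAD_CONST → push 3
COMPARE_OP bool(<) → 0 vs 3 = True
POP_JUMP_IF_FALSE → pop True; no jump
LOAD_FAST_LOAD_FAST v,i → push 59,0
BINARY_OP + → 59 + 0 = 59
STORE_FAST v → v=59
LOAD_FAST_LOAD_FAST v,b → push 59,-3
BINARY_OP % → 59 % -3 = -1
STORE_FAST v → v=-1
LOAD_FAST v → push -1
LOAD_CONST → push 11
BINARY_OP // → -1 // 11 = -1
STORE_FAST v → v=-1
LOAD_FAST i → push 0
LOAD_CONST → push 1
BINARY_OP + → 0 + 1 = 1
STORE_FAST i → i=1
LOAD_FAST i → push 1
LOAD_CONST → push 3
COMPARE_OP bool(<) → 1 vs 3 = True
POP_JUMP_IF_FALSE → pop True; no jump
LOAD_FAST_LOAD_FAST v,i → push -1,1
BINARY_OP + → -1 + 1 = 0
STORE_FAST v → v=0
LOAD_FAST_LOAD_FAST v,b → push 0,-3
BINARY_OP % → 0 % -3 = 0
STORE_FAST v → v=0
LOAD_FAST v → push 0
LOAD_CONST → push 11
BINARY_OP // → 0 // 11 = 0
STORE_FAST v → v=0
LOAD_FAST i → push 1
LOAD_CONST → push 1
BINARY_OP + → 1 + 1 = 2
STORE_FAST i → i=2
LOAD_FAST i → push 2
LOAD_CONST → push 3
COMPARE_OP bool(<) → 2 vs 3 = True
POP_JUMP_IF_FALSE → pop True; no jump
LOAD_FAST_LOAD_FAST v,i → push 0,2
BINARY_OP + → 0 + 2 = 2
STORE_FAST v → v=2
LOAD_FAST_LOAD_FAST v,b → push 2,-3
BINARY_OP % → 2 % -3 = -1
STORE_FAST v → v=-1
LOAD_FAST v → push -1
LOAD_CONST → push 11
BINARY_OP // → -1 // 11 = -1
STORE_FAST v → v=-1
LOAD_FAST i → push 2
LOAD_CONST → push 1
BINARY_OP + → 2 + 1 = 3
STORE_FAST i → i=3
LOAD_FAST i → push 3
LOAD_CONST → push 3
COMPARE_OP bool(<) → 3 vs 3 = False
POP_JUMP_IF_FALSE → pop False; jump
LOAD_FAST v → push -1
RETURN_VALUE → return -1.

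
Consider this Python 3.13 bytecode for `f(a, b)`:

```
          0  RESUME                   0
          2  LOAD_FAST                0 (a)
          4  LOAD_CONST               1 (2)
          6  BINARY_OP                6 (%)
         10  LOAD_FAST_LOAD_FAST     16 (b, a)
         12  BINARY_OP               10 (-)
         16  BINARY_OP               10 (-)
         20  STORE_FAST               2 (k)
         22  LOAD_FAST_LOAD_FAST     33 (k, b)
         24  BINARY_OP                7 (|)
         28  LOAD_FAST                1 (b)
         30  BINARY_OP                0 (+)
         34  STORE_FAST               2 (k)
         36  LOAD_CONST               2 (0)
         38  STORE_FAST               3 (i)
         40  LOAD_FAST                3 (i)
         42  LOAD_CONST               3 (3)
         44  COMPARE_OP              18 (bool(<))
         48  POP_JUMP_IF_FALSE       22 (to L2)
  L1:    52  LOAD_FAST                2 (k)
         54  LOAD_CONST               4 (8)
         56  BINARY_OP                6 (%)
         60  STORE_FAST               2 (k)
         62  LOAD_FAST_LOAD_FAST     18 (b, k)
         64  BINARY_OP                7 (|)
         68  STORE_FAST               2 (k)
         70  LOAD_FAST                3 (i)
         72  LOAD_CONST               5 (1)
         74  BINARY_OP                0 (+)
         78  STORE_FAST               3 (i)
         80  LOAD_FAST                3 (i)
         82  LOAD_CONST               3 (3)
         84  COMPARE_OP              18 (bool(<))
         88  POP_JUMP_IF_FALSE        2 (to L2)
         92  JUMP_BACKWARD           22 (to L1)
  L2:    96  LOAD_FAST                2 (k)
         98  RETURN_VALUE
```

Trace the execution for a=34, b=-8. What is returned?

LOAD_FAST a → push 34. Stack: [34]
LOAD_CONST → push 2. Stack: [34, 2]
BINARY_OP % → 34 % 2 = 0. Stack: [0]
LOAD_FAST_LOAD_FAST b,a → push -8,34. Stack: [0, -8, 34]
BINARY_OP - → -8 - 34 = -42. Stack: [0, -42]
BINARY_OP - → 0 - -42 = 42. Stack: [42]
STORE_FAST k → k=42. Stack: []
LOAD_FAST_LOAD_FAST k,b → push 42,-8. Stack: [42, -8]
BINARY_OP | → 42 | -8 = -6. Stack: [-6]
LOAD_FAST b → push -8. Stack: [-6, -8]
BINARY_OP + → -6 + -8 = -14. Stack: [-14]
STORE_FAST k → k=-14. Stack: []
LOAD_CONST → push 0. Stack: [0]
STORE_FAST i → i=0. Stack: []
LOAD_FAST i → push 0. Stack: [0]
LOAD_CONST → push 3. Stack: [0, 3]
COMPARE_OP bool(<) → 0 vs 3 = True. Stack: [True]
POP_JUMP_IF_FALSE → pop True; no jump. Stack: []
LOAD_FAST k → push -14. Stack: [-14]
LOAD_CONST → push 8. Stack: [-14, 8]
BINARY_OP % → -14 % 8 = 2. Stack: [2]
STORE_FAST k → k=2. Stack: []
LOAD_FAST_LOAD_FAST b,k → push -8,2. Stack: [-8, 2]
BINARY_OP | → -8 | 2 = -6. Stack: [-6]
STORE_FAST k → k=-6. Stack: []
LOAD_FAST i → push 0. Stack: [0]
LOAD_CONST → push 1. Stack: [0, 1]
BINARY_OP + → 0 + 1 = 1. Stack: [1]
STORE_FAST i → i=1. Stack: []
LOAD_FAST i → push 1. Stack: [1]
LOAD_CONST → push 3. Stack: [1, 3]
COMPARE_OP bool(<) → 1 vs 3 = True. Stack: [True]
POP_JUMP_IF_FALSE → pop True; no jump. Stack: []
LOAD_FAST k → push -6. Stack: [-6]
LOAD_CONST → push 8. Stack: [-6, 8]
BINARY_OP % → -6 % 8 = 2. Stack: [2]
STORE_FAST k → k=2. Stack: []
LOAD_FAST_LOAD_FAST b,k → push -8,2. Stack: [-8, 2]
BINARY_OP | → -8 | 2 = -6. Stack: [-6]
STORE_FAST k → k=-6. Stack: []
LOAD_FAST i → push 1. Stack: [1]
LOAD_CONST → push 1. Stack: [1, 1]
BINARY_OP + → 1 + 1 = 2. Stack: [2]
STORE_FAST i → i=2. Stack: []
LOAD_FAST i → push 2. Stack: [2]
LOAD_CONST → push 3. Stack: [2, 3]
COMPARE_OP bool(<) → 2 vs 3 = True. Stack: [True]
POP_JUMP_IF_FALSE → pop True; no jump. Stack: []
LOAD_FAST k → push -6. Stack: [-6]
LOAD_CONST → push 8. Stack: [-6, 8]
BINARY_OP % → -6 % 8 = 2. Stack: [2]
STORE_FAST k → k=2. Stack: []
LOAD_FAST_LOAD_FAST b,k → push -8,2. Stack: [-8, 2]
BINARY_OP | → -8 | 2 = -6. Stack: [-6]
STORE_FAST k → k=-6. Stack: []
LOAD_FAST i → push 2. Stack: [2]
LOAD_CONST → push 1. Stack: [2, 1]
BINARY_OP + → 2 + 1 = 3. Stack: [3]
STORE_FAST i → i=3. Stack: []
LOAD_FAST i → push 3. Stack: [3]
LOAD_CONST → push 3. Stack: [3, 3]
COMPARE_OP bool(<) → 3 vs 3 = False. Stack: [False]
POP_JUMP_IF_FALSE → pop False; jump. Stack: []
LOAD_FAST k → push -6. Stack: [-6]
RETURN_VALUE → return -6.

-6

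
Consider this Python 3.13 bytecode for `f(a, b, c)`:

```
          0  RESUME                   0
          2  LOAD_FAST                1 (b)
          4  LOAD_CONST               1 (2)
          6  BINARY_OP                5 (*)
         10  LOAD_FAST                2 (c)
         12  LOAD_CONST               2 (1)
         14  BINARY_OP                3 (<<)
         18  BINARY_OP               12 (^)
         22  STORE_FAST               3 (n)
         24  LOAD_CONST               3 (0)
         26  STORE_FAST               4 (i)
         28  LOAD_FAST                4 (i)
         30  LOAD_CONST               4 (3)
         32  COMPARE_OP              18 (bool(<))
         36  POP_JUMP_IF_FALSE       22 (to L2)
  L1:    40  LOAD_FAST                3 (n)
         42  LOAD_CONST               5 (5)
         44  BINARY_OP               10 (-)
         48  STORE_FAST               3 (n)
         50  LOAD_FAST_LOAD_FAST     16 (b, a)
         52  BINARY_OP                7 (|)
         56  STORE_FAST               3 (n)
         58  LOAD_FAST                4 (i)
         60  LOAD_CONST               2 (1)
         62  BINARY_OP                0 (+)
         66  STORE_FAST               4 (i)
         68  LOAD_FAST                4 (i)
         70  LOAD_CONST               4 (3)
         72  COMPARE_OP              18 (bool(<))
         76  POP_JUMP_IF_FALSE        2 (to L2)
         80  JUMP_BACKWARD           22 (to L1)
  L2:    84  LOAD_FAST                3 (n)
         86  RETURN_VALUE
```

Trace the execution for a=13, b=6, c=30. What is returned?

15

LOAD_FAST b → push 6. Stack: [6]
LOAD_CONST → push 2. Stack: [6, 2]
BINARY_OP * → 6 * 2 = 12. Stack: [12]
LOAD_FAST c → push 30. Stack: [12, 30]
LOAD_CONST → push 1. Stack: [12, 30, 1]
BINARY_OP << → 30 << 1 = 60. Stack: [12, 60]
BINARY_OP ^ → 12 ^ 60 = 48. Stack: [48]
STORE_FAST n → n=48. Stack: []
LOAD_CONST → push 0. Stack: [0]
STORE_FAST i → i=0. Stack: []
LOAD_FAST i → push 0. Stack: [0]
LOAD_CONST → push 3. Stack: [0, 3]
COMPARE_OP bool(<) → 0 vs 3 = True. Stack: [True]
POP_JUMP_IF_FALSE → pop True; no jump. Stack: []
LOAD_FAST n → push 48. Stack: [48]
LOAD_CONST → push 5. Stack: [48, 5]
BINARY_OP - → 48 - 5 = 43. Stack: [43]
STORE_FAST n → n=43. Stack: []
LOAD_FAST_LOAD_FAST b,a → push 6,13. Stack: [6, 13]
BINARY_OP | → 6 | 13 = 15. Stack: [15]
STORE_FAST n → n=15. Stack: []
LOAD_FAST i → push 0. Stack: [0]
LOAD_CONST → push 1. Stack: [0, 1]
BINARY_OP + → 0 + 1 = 1. Stack: [1]
STORE_FAST i → i=1. Stack: []
LOAD_FAST i → push 1. Stack: [1]
LOAD_CONST → push 3. Stack: [1, 3]
COMPARE_OP bool(<) → 1 vs 3 = True. Stack: [True]
POP_JUMP_IF_FALSE → pop True; no jump. Stack: []
LOAD_FAST n → push 15. Stack: [15]
LOAD_CONST → push 5. Stack: [15, 5]
BINARY_OP - → 15 - 5 = 10. Stack: [10]
STORE_FAST n → n=10. Stack: []
LOAD_FAST_LOAD_FAST b,a → push 6,13. Stack: [6, 13]
BINARY_OP | → 6 | 13 = 15. Stack: [15]
STORE_FAST n → n=15. Stack: []
LOAD_FAST i → push 1. Stack: [1]
LOAD_CONST → push 1. Stack: [1, 1]
BINARY_OP + → 1 + 1 = 2. Stack: [2]
STORE_FAST i → i=2. Stack: []
LOAD_FAST i → push 2. Stack: [2]
LOAD_CONST → push 3. Stack: [2, 3]
COMPARE_OP bool(<) → 2 vs 3 = True. Stack: [True]
POP_JUMP_IF_FALSE → pop True; no jump. Stack: []
LOAD_FAST n → push 15. Stack: [15]
LOAD_CONST → push 5. Stack: [15, 5]
BINARY_OP - → 15 - 5 = 10. Stack: [10]
STORE_FAST n → n=10. Stack: []
LOAD_FAST_LOAD_FAST b,a → push 6,13. Stack: [6, 13]
BINARY_OP | → 6 | 13 = 15. Stack: [15]
STORE_FAST n → n=15. Stack: []
LOAD_FAST i → push 2. Stack: [2]
LOAD_CONST → push 1. Stack: [2, 1]
BINARY_OP + → 2 + 1 = 3. Stack: [3]
STORE_FAST i → i=3. Stack: []
LOAD_FAST i → push 3. Stack: [3]
LOAD_CONST → push 3. Stack: [3, 3]
COMPARE_OP bool(<) → 3 vs 3 = False. Stack: [False]
POP_JUMP_IF_FALSE → pop False; jump. Stack: []
LOAD_FAST n → push 15. Stack: [15]
RETURN_VALUE → return 15.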